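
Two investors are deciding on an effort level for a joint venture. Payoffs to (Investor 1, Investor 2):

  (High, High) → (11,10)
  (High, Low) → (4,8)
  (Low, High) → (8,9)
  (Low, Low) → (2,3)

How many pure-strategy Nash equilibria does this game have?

Both High: Investor 1 gets 11 (best alternative 8); Investor 2 gets 10 (best alternative 8). Neither deviates — NE.
Both Low is not a NE: Investor 1 would switch to High (4 > 2).
No other cell survives both best-response checks, so there is 1 pure NE.

1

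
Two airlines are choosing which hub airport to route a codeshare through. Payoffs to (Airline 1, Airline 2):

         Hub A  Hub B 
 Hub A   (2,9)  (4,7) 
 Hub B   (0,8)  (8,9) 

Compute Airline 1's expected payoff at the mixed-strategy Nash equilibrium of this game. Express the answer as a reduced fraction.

8/3

Airline 2 mixes with probability q on Hub A, chosen so Airline 1 is indifferent: 2q + 4(1−q) = 0q + 8(1−q) gives q = 2/3.
Airline 1's expected payoff (from either row, since indifferent) is 2·2/3 + 4·1/3 = 8/3.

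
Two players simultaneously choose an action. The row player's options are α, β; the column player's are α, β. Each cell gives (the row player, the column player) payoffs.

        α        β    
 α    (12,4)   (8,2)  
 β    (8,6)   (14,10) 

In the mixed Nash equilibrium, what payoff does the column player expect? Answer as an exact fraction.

14/3

The row player mixes with probability p on α, chosen so the column player is indifferent: 4p + 6(1−p) = 2p + 10(1−p) gives p = 2/3.
The column player's expected payoff is 4·2/3 + 6·1/3 = 14/3.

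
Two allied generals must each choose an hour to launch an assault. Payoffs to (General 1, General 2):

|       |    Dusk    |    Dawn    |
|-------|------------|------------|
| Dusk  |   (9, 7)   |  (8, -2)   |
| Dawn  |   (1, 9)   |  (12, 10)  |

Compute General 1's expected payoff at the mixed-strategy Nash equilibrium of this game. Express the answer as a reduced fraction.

General 2 mixes with probability q on Dusk, chosen so General 1 is indifferent: 9q + 8(1−q) = 1q + 12(1−q) gives q = 1/3.
General 1's expected payoff (from either row, since indifferent) is 9·1/3 + 8·2/3 = 25/3.

25/3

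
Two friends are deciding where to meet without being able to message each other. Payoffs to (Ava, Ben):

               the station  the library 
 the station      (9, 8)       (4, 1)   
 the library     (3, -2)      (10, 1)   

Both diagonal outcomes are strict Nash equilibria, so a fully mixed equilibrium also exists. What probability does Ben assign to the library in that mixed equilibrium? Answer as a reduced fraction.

Ben's mix q on the station must make Ava indifferent between the station and the library.
Ava's payoff from the station: 9q + 4(1−q). From the library: 3q + 10(1−q).
Set equal: 6q = 6(1−q) → q = 6/12 = 1/2.
Probability on the library is 1 − 1/2 = 1/2.

1/2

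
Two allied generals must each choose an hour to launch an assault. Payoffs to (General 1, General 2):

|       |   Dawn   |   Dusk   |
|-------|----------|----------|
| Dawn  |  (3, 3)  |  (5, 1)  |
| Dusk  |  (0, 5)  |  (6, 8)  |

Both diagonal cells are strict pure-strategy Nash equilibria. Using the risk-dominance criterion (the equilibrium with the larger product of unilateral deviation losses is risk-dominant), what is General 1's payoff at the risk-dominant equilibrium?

3

At both Dawn: General 1 loses 3 − 0 = 3 by deviating; General 2 loses 3 − 1 = 2. Product = 3·2 = 6.
At both Dusk: General 1 loses 6 − 5 = 1 by deviating; General 2 loses 8 − 5 = 3. Product = 1·3 = 3.
6 > 3, so both Dawn is risk-dominant. General 1's payoff there is 3.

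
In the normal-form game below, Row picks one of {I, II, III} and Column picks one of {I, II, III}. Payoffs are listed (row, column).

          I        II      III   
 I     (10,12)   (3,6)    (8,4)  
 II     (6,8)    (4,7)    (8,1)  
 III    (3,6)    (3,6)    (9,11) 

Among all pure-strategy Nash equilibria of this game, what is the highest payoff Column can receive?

12

Both I is a pure NE (Row: 10 ≥ 6; Column: 12 ≥ 6). Column gets 12.
Both III is a pure NE (Row: 9 ≥ 8; Column: 11 ≥ 6). Column gets 11.
Every other cell has a profitable deviation for at least one player. Highest of {12, 11} is 12.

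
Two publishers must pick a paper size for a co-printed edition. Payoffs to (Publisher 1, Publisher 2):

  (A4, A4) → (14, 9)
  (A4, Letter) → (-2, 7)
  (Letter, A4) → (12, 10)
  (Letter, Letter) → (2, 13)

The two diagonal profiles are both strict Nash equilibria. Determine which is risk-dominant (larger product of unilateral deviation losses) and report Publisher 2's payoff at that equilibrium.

13

At both A4: Publisher 1 loses 14 − 12 = 2 by deviating; Publisher 2 loses 9 − 7 = 2. Product = 2·2 = 4.
At both Letter: Publisher 1 loses 2 − (-2) = 4 by deviating; Publisher 2 loses 13 − 10 = 3. Product = 4·3 = 12.
12 > 4, so both Letter is risk-dominant. Publisher 2's payoff there is 13.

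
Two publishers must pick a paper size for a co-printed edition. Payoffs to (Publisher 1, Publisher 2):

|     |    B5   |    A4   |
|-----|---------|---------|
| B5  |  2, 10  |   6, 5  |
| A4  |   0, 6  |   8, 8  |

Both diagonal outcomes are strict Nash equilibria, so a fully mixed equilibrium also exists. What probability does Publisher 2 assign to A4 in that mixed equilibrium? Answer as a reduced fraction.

Publisher 2's mix q on B5 must make Publisher 1 indifferent between B5 and A4.
Publisher 1's payoff from B5: 2q + 6(1−q). From A4: 0q + 8(1−q).
Set equal: 2q = 2(1−q) → q = 2/4 = 1/2.
Probability on A4 is 1 − 1/2 = 1/2.

1/2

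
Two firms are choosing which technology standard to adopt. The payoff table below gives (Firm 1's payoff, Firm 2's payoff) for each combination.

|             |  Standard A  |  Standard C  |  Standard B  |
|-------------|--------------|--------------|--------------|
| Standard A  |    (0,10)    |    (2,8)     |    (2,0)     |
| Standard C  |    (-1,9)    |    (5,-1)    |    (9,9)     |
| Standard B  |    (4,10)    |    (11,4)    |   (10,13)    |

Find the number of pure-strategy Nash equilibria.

1

Both Standard B: Firm 1 gets 10 (best alternative 9); Firm 2 gets 13 (best alternative 10). Neither deviates — NE.
Both Standard A is not a NE: Firm 1 would switch to Standard B (4 > 0).
No other cell survives both best-response checks, so there is 1 pure NE.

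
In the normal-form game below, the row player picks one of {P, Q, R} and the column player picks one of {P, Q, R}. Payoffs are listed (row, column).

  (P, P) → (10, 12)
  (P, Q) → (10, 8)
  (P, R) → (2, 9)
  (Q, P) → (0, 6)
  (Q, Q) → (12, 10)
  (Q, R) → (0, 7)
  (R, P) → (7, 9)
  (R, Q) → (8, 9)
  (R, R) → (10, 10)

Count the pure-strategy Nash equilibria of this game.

Both P: the row player gets 10 (best alternative 7); the column player gets 12 (best alternative 9). Neither deviates — NE.
Both Q: the row player gets 12 (best alternative 10); the column player gets 10 (best alternative 7). Neither deviates — NE.
Both R: the row player gets 10 (best alternative 2); the column player gets 10 (best alternative 9). Neither deviates — NE.
(R, Q) is not a NE: the row player would switch to Q (12 > 8).
No other cell survives both best-response checks, so there are 3 pure NE.

3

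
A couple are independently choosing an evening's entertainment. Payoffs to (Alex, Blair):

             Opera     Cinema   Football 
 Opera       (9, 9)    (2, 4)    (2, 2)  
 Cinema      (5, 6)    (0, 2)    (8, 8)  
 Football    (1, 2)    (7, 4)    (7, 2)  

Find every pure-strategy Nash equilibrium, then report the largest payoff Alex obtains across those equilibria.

9

Both Opera is a pure NE (Alex: 9 ≥ 5; Blair: 9 ≥ 4). Alex gets 9.
(Cinema, Football) is a pure NE (Alex: 8 ≥ 7; Blair: 8 ≥ 6). Alex gets 8.
(Football, Cinema) is a pure NE (Alex: 7 ≥ 2; Blair: 4 ≥ 2). Alex gets 7.
Every other cell has a profitable deviation for at least one player. Highest of {9, 8, 7} is 9.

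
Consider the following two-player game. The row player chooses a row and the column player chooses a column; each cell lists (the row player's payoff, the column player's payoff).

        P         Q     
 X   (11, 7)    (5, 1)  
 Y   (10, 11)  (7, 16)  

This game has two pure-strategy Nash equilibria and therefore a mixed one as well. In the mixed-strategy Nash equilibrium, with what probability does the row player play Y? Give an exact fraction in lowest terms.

6/11

The row player's mix p on X must make the column player indifferent between P and Q.
The column player's payoff from P: 7p + 11(1−p). From Q: 1p + 16(1−p).
Set equal: 6p = 5(1−p) → p = 5/11.
Probability on Y is 1 − 5/11 = 6/11.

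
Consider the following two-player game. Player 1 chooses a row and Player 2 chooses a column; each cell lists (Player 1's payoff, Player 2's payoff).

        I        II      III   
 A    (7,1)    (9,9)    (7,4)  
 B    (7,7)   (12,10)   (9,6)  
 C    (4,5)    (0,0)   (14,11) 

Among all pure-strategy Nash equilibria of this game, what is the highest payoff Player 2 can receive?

11

(B, II) is a pure NE (Player 1: 12 ≥ 9; Player 2: 10 ≥ 7). Player 2 gets 10.
(C, III) is a pure NE (Player 1: 14 ≥ 9; Player 2: 11 ≥ 5). Player 2 gets 11.
Every other cell has a profitable deviation for at least one player. Highest of {10, 11} is 11.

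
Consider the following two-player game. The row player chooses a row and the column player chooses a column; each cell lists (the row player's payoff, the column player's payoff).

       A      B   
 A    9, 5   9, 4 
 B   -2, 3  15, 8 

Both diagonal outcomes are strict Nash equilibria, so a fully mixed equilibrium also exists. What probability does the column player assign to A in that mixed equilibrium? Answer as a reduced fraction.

The column player's mix q on A must make the row player indifferent between A and B.
The row player's payoff from A: 9q + 9(1−q). From B: (-2)q + 15(1−q).
Set equal: 11q = 6(1−q) → q = 6/17.

6/17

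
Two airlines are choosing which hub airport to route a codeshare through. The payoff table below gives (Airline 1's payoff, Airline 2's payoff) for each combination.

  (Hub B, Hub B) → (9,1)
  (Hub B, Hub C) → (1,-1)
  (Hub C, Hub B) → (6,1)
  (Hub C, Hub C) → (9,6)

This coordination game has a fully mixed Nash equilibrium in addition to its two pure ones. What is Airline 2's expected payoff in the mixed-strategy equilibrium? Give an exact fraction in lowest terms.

1

Airline 1 mixes with probability p on Hub B, chosen so Airline 2 is indifferent: 1p + 1(1−p) = (-1)p + 6(1−p) gives p = 5/7.
Airline 2's expected payoff is 1·5/7 + 1·2/7 = 1.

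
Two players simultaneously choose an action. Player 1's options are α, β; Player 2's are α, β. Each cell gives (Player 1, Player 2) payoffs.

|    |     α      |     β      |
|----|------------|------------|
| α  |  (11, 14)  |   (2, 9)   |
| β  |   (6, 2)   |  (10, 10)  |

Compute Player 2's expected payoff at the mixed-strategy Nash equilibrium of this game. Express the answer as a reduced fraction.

Player 1 mixes with probability p on α, chosen so Player 2 is indifferent: 14p + 2(1−p) = 9p + 10(1−p) gives p = 8/13.
Player 2's expected payoff is 14·8/13 + 2·5/13 = 122/13.

122/13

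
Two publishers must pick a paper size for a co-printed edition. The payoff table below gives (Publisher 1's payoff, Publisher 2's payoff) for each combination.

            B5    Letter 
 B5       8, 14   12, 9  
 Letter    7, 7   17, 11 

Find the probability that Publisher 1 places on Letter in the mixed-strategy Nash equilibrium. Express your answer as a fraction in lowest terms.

5/9

Publisher 1's mix p on B5 must make Publisher 2 indifferent between B5 and Letter.
Publisher 2's payoff from B5: 14p + 7(1−p). From Letter: 9p + 11(1−p).
Set equal: 5p = 4(1−p) → p = 4/9.
Probability on Letter is 1 − 4/9 = 5/9.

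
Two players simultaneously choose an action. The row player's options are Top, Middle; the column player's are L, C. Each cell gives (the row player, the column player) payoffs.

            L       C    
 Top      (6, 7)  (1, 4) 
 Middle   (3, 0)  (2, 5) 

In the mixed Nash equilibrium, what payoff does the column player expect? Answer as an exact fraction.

35/8

The row player mixes with probability p on Top, chosen so the column player is indifferent: 7p + 0(1−p) = 4p + 5(1−p) gives p = 5/8.
The column player's expected payoff is 7·5/8 + 0·3/8 = 35/8.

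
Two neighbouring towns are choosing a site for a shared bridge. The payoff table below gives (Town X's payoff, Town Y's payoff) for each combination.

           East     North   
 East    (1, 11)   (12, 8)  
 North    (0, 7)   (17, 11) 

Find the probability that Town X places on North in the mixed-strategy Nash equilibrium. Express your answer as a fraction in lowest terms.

Town X's mix p on East must make Town Y indifferent between East and North.
Town Y's payoff from East: 11p + 7(1−p). From North: 8p + 11(1−p).
Set equal: 3p = 4(1−p) → p = 4/7.
Probability on North is 1 − 4/7 = 3/7.

3/7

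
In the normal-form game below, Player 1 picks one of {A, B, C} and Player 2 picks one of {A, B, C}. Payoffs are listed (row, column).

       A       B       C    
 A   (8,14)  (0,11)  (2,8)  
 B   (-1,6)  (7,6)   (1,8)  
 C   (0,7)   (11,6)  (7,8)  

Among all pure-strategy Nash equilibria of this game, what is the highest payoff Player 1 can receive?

Both A is a pure NE (Player 1: 8 ≥ 0; Player 2: 14 ≥ 11). Player 1 gets 8.
Both C is a pure NE (Player 1: 7 ≥ 2; Player 2: 8 ≥ 7). Player 1 gets 7.
Every other cell has a profitable deviation for at least one player. Highest of {8, 7} is 8.

8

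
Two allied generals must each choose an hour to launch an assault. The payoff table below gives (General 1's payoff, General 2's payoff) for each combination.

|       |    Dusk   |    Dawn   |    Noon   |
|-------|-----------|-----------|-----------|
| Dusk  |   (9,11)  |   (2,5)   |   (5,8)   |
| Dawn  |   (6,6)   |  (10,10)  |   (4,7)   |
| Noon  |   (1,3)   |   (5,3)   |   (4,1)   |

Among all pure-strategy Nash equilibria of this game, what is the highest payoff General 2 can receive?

Both Dusk is a pure NE (General 1: 9 ≥ 6; General 2: 11 ≥ 8). General 2 gets 11.
Both Dawn is a pure NE (General 1: 10 ≥ 5; General 2: 10 ≥ 7). General 2 gets 10.
Every other cell has a profitable deviation for at least one player. Highest of {11, 10} is 11.

11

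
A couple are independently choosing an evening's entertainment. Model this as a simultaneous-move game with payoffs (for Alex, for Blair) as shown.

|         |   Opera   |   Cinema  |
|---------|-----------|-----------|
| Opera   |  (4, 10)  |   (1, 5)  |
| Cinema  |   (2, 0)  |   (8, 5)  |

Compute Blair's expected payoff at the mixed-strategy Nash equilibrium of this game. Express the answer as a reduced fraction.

5

Alex mixes with probability p on Opera, chosen so Blair is indifferent: 10p + 0(1−p) = 5p + 5(1−p) gives p = 1/2.
Blair's expected payoff is 10·1/2 + 0·1/2 = 5.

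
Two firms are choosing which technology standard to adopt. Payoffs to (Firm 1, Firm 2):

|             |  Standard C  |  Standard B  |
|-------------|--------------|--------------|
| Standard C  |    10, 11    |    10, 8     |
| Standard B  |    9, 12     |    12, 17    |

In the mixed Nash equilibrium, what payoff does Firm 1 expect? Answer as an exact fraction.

10

Firm 2 mixes with probability q on Standard C, chosen so Firm 1 is indifferent: 10q + 10(1−q) = 9q + 12(1−q) gives q = 2/3.
Firm 1's expected payoff (from either row, since indifferent) is 10·2/3 + 10·1/3 = 10.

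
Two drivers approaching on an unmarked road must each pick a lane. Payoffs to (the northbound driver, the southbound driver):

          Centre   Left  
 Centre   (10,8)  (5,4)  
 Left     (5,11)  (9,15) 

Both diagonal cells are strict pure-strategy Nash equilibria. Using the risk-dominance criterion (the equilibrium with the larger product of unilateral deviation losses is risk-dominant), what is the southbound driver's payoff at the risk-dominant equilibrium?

At both Centre: the northbound driver loses 10 − 5 = 5 by deviating; the southbound driver loses 8 − 4 = 4. Product = 5·4 = 20.
At both Left: the northbound driver loses 9 − 5 = 4 by deviating; the southbound driver loses 15 − 11 = 4. Product = 4·4 = 16.
20 > 16, so both Centre is risk-dominant. The southbound driver's payoff there is 8.

8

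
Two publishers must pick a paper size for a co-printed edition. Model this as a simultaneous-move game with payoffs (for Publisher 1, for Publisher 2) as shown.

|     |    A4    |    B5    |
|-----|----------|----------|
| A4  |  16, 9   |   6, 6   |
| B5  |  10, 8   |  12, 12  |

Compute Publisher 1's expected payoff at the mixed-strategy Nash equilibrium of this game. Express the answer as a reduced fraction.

Publisher 2 mixes with probability q on A4, chosen so Publisher 1 is indifferent: 16q + 6(1−q) = 10q + 12(1−q) gives q = 1/2.
Publisher 1's expected payoff (from either row, since indifferent) is 16·1/2 + 6·1/2 = 11.

11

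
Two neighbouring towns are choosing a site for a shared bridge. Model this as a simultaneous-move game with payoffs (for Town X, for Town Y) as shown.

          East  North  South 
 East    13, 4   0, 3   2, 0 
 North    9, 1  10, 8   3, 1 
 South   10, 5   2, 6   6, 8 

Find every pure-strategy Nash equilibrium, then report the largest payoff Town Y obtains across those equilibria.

Both East is a pure NE (Town X: 13 ≥ 10; Town Y: 4 ≥ 3). Town Y gets 4.
Both North is a pure NE (Town X: 10 ≥ 2; Town Y: 8 ≥ 1). Town Y gets 8.
Both South is a pure NE (Town X: 6 ≥ 3; Town Y: 8 ≥ 6). Town Y gets 8.
Every other cell has a profitable deviation for at least one player. Highest of {4, 8, 8} is 8.

8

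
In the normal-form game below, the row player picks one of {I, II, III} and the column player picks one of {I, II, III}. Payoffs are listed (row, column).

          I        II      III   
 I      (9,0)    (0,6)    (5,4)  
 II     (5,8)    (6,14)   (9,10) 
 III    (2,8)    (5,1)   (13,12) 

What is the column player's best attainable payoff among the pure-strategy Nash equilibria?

Both II is a pure NE (the row player: 6 ≥ 5; the column player: 14 ≥ 10). The column player gets 14.
Both III is a pure NE (the row player: 13 ≥ 9; the column player: 12 ≥ 8). The column player gets 12.
Every other cell has a profitable deviation for at least one player. Highest of {14, 12} is 14.

14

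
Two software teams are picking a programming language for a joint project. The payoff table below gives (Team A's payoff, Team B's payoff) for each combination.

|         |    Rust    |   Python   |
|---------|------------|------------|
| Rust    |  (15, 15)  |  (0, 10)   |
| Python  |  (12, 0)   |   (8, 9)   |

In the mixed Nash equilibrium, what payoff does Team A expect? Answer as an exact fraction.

Team B mixes with probability q on Rust, chosen so Team A is indifferent: 15q + 0(1−q) = 12q + 8(1−q) gives q = 8/11.
Team A's expected payoff (from either row, since indifferent) is 15·8/11 + 0·3/11 = 120/11.

120/11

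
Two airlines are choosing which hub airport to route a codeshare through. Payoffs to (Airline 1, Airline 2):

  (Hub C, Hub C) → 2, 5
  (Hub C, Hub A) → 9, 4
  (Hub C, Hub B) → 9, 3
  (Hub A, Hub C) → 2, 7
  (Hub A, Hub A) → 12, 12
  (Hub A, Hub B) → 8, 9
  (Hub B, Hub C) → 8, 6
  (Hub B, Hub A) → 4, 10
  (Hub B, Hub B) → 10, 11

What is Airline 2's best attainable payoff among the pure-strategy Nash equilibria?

Both Hub A is a pure NE (Airline 1: 12 ≥ 9; Airline 2: 12 ≥ 9). Airline 2 gets 12.
Both Hub B is a pure NE (Airline 1: 10 ≥ 9; Airline 2: 11 ≥ 10). Airline 2 gets 11.
Every other cell has a profitable deviation for at least one player. Highest of {12, 11} is 12.

12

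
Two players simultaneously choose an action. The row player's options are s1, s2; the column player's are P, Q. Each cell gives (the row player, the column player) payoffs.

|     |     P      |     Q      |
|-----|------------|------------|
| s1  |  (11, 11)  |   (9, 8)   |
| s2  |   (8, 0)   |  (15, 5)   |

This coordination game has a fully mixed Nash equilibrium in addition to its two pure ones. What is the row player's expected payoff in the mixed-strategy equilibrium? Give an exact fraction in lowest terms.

The column player mixes with probability q on P, chosen so the row player is indifferent: 11q + 9(1−q) = 8q + 15(1−q) gives q = 2/3.
The row player's expected payoff (from either row, since indifferent) is 11·2/3 + 9·1/3 = 31/3.

31/3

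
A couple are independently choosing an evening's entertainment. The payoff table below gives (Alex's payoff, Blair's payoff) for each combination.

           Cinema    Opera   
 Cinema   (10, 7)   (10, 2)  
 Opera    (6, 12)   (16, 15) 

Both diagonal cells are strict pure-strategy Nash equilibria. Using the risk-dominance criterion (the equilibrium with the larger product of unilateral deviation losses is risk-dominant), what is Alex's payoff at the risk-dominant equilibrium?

10

At both Cinema: Alex loses 10 − 6 = 4 by deviating; Blair loses 7 − 2 = 5. Product = 4·5 = 20.
At both Opera: Alex loses 16 − 10 = 6 by deviating; Blair loses 15 − 12 = 3. Product = 6·3 = 18.
20 > 18, so both Cinema is risk-dominant. Alex's payoff there is 10.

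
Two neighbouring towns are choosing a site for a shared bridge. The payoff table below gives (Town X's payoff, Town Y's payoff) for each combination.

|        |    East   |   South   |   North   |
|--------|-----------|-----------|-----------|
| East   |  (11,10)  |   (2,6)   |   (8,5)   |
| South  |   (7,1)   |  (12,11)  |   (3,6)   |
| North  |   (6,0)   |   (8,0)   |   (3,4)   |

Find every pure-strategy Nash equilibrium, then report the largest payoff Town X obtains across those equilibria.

Both East is a pure NE (Town X: 11 ≥ 7; Town Y: 10 ≥ 6). Town X gets 11.
Both South is a pure NE (Town X: 12 ≥ 8; Town Y: 11 ≥ 6). Town X gets 12.
Every other cell has a profitable deviation for at least one player. Highest of {11, 12} is 12.

12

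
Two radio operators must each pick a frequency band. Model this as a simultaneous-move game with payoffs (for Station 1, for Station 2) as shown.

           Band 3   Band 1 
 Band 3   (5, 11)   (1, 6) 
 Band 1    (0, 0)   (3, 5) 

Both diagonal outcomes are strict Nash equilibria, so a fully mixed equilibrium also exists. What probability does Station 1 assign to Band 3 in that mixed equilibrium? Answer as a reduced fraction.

1/2

Station 1's mix p on Band 3 must make Station 2 indifferent between Band 3 and Band 1.
Station 2's payoff from Band 3: 11p + 0(1−p). From Band 1: 6p + 5(1−p).
Set equal: 5p = 5(1−p) → p = 5/10 = 1/2.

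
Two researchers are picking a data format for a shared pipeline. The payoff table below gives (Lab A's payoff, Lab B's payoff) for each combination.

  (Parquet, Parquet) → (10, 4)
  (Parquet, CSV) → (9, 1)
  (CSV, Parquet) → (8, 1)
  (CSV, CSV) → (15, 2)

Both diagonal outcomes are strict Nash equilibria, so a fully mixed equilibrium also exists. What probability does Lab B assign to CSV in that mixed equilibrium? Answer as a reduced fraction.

Lab B's mix q on Parquet must make Lab A indifferent between Parquet and CSV.
Lab A's payoff from Parquet: 10q + 9(1−q). From CSV: 8q + 15(1−q).
Set equal: 2q = 6(1−q) → q = 6/8 = 3/4.
Probability on CSV is 1 − 3/4 = 1/4.

1/4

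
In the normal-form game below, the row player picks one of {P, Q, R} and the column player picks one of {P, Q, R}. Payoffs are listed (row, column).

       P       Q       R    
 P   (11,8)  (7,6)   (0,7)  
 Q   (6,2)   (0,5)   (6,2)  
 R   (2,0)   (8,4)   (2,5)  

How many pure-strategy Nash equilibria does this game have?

Both P: the row player gets 11 (best alternative 6); the column player gets 8 (best alternative 7). Neither deviates — NE.
Both R is not a NE: the row player would switch to Q (6 > 2).
No other cell survives both best-response checks, so there is 1 pure NE.

1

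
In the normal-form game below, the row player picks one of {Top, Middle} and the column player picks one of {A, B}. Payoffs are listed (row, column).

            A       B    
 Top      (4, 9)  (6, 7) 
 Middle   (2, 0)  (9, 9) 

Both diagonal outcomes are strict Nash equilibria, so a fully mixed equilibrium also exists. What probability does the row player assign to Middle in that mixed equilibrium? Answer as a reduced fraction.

The row player's mix p on Top must make the column player indifferent between A and B.
The column player's payoff from A: 9p + 0(1−p). From B: 7p + 9(1−p).
Set equal: 2p = 9(1−p) → p = 9/11.
Probability on Middle is 1 − 9/11 = 2/11.

2/11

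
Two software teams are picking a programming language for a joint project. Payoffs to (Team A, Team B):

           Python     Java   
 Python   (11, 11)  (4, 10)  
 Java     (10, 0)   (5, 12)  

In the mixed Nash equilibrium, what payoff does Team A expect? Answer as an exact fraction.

15/2

Team B mixes with probability q on Python, chosen so Team A is indifferent: 11q + 4(1−q) = 10q + 5(1−q) gives q = 1/2.
Team A's expected payoff (from either row, since indifferent) is 11·1/2 + 4·1/2 = 15/2.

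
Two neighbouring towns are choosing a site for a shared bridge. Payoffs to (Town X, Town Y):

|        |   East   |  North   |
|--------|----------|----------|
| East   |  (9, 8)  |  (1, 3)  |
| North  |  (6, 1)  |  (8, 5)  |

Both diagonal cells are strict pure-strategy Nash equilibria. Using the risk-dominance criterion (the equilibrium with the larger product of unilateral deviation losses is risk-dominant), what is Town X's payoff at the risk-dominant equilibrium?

8

At both East: Town X loses 9 − 6 = 3 by deviating; Town Y loses 8 − 3 = 5. Product = 3·5 = 15.
At both North: Town X loses 8 − 1 = 7 by deviating; Town Y loses 5 − 1 = 4. Product = 7·4 = 28.
28 > 15, so both North is risk-dominant. Town X's payoff there is 8.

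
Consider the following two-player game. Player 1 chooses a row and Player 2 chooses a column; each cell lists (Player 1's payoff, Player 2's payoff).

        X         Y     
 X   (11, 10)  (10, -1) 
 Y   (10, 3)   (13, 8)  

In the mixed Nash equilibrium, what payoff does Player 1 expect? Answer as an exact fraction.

Player 2 mixes with probability q on X, chosen so Player 1 is indifferent: 11q + 10(1−q) = 10q + 13(1−q) gives q = 3/4.
Player 1's expected payoff (from either row, since indifferent) is 11·3/4 + 10·1/4 = 43/4.

43/4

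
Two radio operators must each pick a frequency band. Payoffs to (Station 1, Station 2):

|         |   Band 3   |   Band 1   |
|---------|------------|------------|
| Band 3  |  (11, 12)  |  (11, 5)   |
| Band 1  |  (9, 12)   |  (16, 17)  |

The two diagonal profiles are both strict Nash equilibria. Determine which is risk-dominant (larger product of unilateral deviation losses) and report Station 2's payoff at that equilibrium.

17

At both Band 3: Station 1 loses 11 − 9 = 2 by deviating; Station 2 loses 12 − 5 = 7. Product = 2·7 = 14.
At both Band 1: Station 1 loses 16 − 11 = 5 by deviating; Station 2 loses 17 − 12 = 5. Product = 5·5 = 25.
25 > 14, so both Band 1 is risk-dominant. Station 2's payoff there is 17.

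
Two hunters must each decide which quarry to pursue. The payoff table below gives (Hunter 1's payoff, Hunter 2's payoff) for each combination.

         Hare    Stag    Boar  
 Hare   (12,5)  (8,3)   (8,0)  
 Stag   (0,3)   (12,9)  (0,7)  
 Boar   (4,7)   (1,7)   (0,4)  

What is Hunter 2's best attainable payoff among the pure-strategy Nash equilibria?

Both Hare is a pure NE (Hunter 1: 12 ≥ 4; Hunter 2: 5 ≥ 3). Hunter 2 gets 5.
Both Stag is a pure NE (Hunter 1: 12 ≥ 8; Hunter 2: 9 ≥ 7). Hunter 2 gets 9.
Every other cell has a profitable deviation for at least one player. Highest of {5, 9} is 9.

9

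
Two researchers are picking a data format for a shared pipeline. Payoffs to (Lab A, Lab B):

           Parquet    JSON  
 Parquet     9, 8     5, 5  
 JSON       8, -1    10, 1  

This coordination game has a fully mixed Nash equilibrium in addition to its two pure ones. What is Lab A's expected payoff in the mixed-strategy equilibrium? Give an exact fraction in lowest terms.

Lab B mixes with probability q on Parquet, chosen so Lab A is indifferent: 9q + 5(1−q) = 8q + 10(1−q) gives q = 5/6.
Lab A's expected payoff (from either row, since indifferent) is 9·5/6 + 5·1/6 = 25/3.

25/3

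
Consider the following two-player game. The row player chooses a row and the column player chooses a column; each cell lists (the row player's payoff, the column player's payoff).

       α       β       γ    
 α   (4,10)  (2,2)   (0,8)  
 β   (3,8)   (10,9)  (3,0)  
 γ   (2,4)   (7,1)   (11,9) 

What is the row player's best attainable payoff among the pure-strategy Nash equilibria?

11

Both α is a pure NE (the row player: 4 ≥ 3; the column player: 10 ≥ 8). The row player gets 4.
Both β is a pure NE (the row player: 10 ≥ 7; the column player: 9 ≥ 8). The row player gets 10.
Both γ is a pure NE (the row player: 11 ≥ 3; the column player: 9 ≥ 4). The row player gets 11.
Every other cell has a profitable deviation for at least one player. Highest of {4, 10, 11} is 11.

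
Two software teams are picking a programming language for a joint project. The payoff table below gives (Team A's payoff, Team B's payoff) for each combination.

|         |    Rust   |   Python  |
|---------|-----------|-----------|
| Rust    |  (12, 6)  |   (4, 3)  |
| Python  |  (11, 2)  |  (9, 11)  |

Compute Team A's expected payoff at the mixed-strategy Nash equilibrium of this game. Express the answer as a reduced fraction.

Team B mixes with probability q on Rust, chosen so Team A is indifferent: 12q + 4(1−q) = 11q + 9(1−q) gives q = 5/6.
Team A's expected payoff (from either row, since indifferent) is 12·5/6 + 4·1/6 = 32/3.

32/3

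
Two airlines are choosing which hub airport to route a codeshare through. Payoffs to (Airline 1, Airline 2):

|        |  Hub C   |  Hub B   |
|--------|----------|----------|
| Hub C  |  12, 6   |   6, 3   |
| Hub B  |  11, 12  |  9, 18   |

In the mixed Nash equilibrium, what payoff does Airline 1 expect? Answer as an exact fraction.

21/2

Airline 2 mixes with probability q on Hub C, chosen so Airline 1 is indifferent: 12q + 6(1−q) = 11q + 9(1−q) gives q = 3/4.
Airline 1's expected payoff (from either row, since indifferent) is 12·3/4 + 6·1/4 = 21/2.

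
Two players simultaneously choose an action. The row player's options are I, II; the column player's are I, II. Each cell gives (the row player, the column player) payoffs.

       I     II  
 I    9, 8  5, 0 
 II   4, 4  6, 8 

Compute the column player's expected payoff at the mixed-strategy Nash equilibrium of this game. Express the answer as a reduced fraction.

The row player mixes with probability p on I, chosen so the column player is indifferent: 8p + 4(1−p) = 0p + 8(1−p) gives p = 1/3.
The column player's expected payoff is 8·1/3 + 4·2/3 = 16/3.

16/3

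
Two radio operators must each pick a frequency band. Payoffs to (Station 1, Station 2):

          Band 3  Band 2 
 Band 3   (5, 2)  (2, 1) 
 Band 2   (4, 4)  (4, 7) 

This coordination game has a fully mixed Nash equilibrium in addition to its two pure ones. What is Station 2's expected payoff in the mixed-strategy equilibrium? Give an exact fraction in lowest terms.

Station 1 mixes with probability p on Band 3, chosen so Station 2 is indifferent: 2p + 4(1−p) = 1p + 7(1−p) gives p = 3/4.
Station 2's expected payoff is 2·3/4 + 4·1/4 = 5/2.

5/2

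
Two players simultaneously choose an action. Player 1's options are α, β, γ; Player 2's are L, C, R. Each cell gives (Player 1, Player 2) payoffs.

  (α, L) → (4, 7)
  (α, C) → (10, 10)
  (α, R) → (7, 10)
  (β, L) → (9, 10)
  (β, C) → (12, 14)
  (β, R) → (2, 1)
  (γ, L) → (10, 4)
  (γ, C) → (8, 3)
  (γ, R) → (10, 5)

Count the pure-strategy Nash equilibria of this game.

(β, C): Player 1 gets 12 (best alternative 10); Player 2 gets 14 (best alternative 10). Neither deviates — NE.
(γ, R): Player 1 gets 10 (best alternative 7); Player 2 gets 5 (best alternative 4). Neither deviates — NE.
(α, L) is not a NE: Player 1 would switch to γ (10 > 4).
No other cell survives both best-response checks, so there are 2 pure NE.

2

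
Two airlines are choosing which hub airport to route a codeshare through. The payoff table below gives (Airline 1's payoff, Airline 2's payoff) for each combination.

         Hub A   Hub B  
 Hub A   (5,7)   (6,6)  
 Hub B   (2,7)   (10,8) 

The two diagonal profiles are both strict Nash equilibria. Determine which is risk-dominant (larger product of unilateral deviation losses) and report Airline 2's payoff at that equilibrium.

At both Hub A: Airline 1 loses 5 − 2 = 3 by deviating; Airline 2 loses 7 − 6 = 1. Product = 3·1 = 3.
At both Hub B: Airline 1 loses 10 − 6 = 4 by deviating; Airline 2 loses 8 − 7 = 1. Product = 4·1 = 4.
4 > 3, so both Hub B is risk-dominant. Airline 2's payoff there is 8.

8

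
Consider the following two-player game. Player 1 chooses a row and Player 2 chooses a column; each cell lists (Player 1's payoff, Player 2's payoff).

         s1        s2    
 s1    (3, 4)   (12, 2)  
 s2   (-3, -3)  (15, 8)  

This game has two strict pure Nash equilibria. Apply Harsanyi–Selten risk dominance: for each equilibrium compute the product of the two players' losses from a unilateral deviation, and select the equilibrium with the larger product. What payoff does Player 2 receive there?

8

At both s1: Player 1 loses 3 − (-3) = 6 by deviating; Player 2 loses 4 − 2 = 2. Product = 6·2 = 12.
At both s2: Player 1 loses 15 − 12 = 3 by deviating; Player 2 loses 8 − (-3) = 11. Product = 3·11 = 33.
33 > 12, so both s2 is risk-dominant. Player 2's payoff there is 8.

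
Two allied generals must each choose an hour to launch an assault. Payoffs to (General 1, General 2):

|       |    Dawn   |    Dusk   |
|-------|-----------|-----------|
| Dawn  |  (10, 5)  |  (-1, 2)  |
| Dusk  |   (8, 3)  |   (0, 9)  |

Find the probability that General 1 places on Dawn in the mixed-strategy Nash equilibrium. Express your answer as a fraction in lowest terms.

General 1's mix p on Dawn must make General 2 indifferent between Dawn and Dusk.
General 2's payoff from Dawn: 5p + 3(1−p). From Dusk: 2p + 9(1−p).
Set equal: 3p = 6(1−p) → p = 6/9 = 2/3.

2/3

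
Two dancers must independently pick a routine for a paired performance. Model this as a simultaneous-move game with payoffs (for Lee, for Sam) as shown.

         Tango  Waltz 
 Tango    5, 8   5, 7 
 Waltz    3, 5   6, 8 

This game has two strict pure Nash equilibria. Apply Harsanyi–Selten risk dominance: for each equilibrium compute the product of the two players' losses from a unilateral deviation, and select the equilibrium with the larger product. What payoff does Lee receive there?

At both Tango: Lee loses 5 − 3 = 2 by deviating; Sam loses 8 − 7 = 1. Product = 2·1 = 2.
At both Waltz: Lee loses 6 − 5 = 1 by deviating; Sam loses 8 − 5 = 3. Product = 1·3 = 3.
3 > 2, so both Waltz is risk-dominant. Lee's payoff there is 6.

6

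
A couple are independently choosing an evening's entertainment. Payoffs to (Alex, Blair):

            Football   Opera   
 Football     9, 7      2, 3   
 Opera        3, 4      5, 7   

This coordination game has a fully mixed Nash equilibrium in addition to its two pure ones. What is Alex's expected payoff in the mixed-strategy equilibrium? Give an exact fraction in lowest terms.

13/3

Blair mixes with probability q on Football, chosen so Alex is indifferent: 9q + 2(1−q) = 3q + 5(1−q) gives q = 1/3.
Alex's expected payoff (from either row, since indifferent) is 9·1/3 + 2·2/3 = 13/3.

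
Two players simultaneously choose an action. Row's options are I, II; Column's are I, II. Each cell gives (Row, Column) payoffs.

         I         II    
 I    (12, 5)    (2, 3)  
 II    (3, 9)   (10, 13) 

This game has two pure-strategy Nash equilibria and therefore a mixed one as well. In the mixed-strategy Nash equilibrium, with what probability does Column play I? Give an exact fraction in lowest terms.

8/17

Column's mix q on I must make Row indifferent between I and II.
Row's payoff from I: 12q + 2(1−q). From II: 3q + 10(1−q).
Set equal: 9q = 8(1−q) → q = 8/17.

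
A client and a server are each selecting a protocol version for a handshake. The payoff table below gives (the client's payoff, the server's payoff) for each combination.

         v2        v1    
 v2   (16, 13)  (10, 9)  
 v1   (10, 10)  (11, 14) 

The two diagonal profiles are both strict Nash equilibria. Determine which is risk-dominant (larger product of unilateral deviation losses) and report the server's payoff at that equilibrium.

13

At both v2: the client loses 16 − 10 = 6 by deviating; the server loses 13 − 9 = 4. Product = 6·4 = 24.
At both v1: the client loses 11 − 10 = 1 by deviating; the server loses 14 − 10 = 4. Product = 1·4 = 4.
24 > 4, so both v2 is risk-dominant. The server's payoff there is 13.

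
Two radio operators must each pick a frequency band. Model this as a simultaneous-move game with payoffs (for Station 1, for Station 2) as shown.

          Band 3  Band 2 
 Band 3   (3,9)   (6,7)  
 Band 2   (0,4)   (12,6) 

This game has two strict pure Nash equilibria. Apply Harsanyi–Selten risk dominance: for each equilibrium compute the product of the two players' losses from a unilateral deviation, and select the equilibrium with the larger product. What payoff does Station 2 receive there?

At both Band 3: Station 1 loses 3 − 0 = 3 by deviating; Station 2 loses 9 − 7 = 2. Product = 3·2 = 6.
At both Band 2: Station 1 loses 12 − 6 = 6 by deviating; Station 2 loses 6 − 4 = 2. Product = 6·2 = 12.
12 > 6, so both Band 2 is risk-dominant. Station 2's payoff there is 6.

6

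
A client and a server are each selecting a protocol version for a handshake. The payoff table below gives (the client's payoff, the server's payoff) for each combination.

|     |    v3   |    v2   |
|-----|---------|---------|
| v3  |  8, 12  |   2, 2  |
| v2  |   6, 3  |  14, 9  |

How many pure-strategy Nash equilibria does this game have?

2

Both v3: the client gets 8 (best alternative 6); the server gets 12 (best alternative 2). Neither deviates — NE.
Both v2: the client gets 14 (best alternative 2); the server gets 9 (best alternative 3). Neither deviates — NE.
(v3, v2) is not a NE: the client would switch to v2 (14 > 2).
No other cell survives both best-response checks, so there are 2 pure NE.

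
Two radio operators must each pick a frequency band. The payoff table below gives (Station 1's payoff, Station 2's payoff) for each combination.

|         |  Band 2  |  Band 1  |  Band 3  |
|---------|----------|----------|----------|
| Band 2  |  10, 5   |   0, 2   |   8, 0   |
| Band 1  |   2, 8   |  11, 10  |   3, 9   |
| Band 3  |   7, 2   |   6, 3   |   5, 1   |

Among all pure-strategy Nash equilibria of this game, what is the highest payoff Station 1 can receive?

11

Both Band 2 is a pure NE (Station 1: 10 ≥ 7; Station 2: 5 ≥ 2). Station 1 gets 10.
Both Band 1 is a pure NE (Station 1: 11 ≥ 6; Station 2: 10 ≥ 9). Station 1 gets 11.
Every other cell has a profitable deviation for at least one player. Highest of {10, 11} is 11.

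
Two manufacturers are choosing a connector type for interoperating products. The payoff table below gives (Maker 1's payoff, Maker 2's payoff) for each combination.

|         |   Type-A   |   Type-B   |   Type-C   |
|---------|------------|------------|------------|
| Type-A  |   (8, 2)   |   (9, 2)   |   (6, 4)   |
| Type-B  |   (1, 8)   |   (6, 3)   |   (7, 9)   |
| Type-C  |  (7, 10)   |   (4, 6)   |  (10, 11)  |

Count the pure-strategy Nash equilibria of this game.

Both Type-C: Maker 1 gets 10 (best alternative 7); Maker 2 gets 11 (best alternative 10). Neither deviates — NE.
Both Type-B is not a NE: Maker 1 would switch to Type-A (9 > 6).
No other cell survives both best-response checks, so there is 1 pure NE.

1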